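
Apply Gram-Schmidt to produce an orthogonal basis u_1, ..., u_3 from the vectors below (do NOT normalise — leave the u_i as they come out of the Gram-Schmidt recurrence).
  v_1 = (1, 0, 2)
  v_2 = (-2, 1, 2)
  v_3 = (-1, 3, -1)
Orthogonal basis:
  u_1 = (1, 0, 2)
  u_2 = (-12/5, 1, 6/5)
  u_3 = (34/41, 102/41, -17/41)

Apply the Gram-Schmidt recurrence
  u_1 = v_1
  u_i = v_i − Σ_{j<i} ((v_i · u_j) / (u_j · u_j)) · u_j.

Step by step this gives:
  u_1 = (1, 0, 2)
  u_2 = (-12/5, 1, 6/5)
  u_3 = (34/41, 102/41, -17/41)

Orthogonality check:
  u_2 · u_1 = 0 (should be 0)
  u_3 · u_1 = 0 (should be 0)
  u_3 · u_2 = 0 (should be 0)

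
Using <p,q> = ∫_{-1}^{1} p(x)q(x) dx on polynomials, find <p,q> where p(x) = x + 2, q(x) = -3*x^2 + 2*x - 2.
<p,q> = -32/3

Expand the product: p(x)·q(x) = -3*x^3 - 4*x^2 + 2*x - 4.
∫_{-1}^{1} of each monomial x^k gives [2/(k+1) if k even, 0 if k odd]. Integrating term-by-term (or equivalently evaluating the antiderivative F(x) = -3*x^4/4 - 4*x^3/3 + x^2 - 4*x at the endpoints):
  F(1) − F(−1) = -61/12 − (67/12) = -32/3.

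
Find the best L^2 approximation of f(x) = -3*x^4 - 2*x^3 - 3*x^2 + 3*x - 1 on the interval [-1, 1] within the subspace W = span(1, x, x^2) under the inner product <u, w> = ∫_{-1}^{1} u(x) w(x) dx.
g(x) = -39*x^2/7 + 9*x/5 - 26/35

The best approximation g ∈ W is the orthogonal projection of f onto W. Writing g = a_0 + a_1 x + a_2 x^2, the coefficients solve the normal equations G · a = b where
  G_{ij} = <φ_i, φ_j> and b_i = <f, φ_i>, with φ_0 = 1, φ_1 = x, φ_2 = x^2.
G =
  [2, 0, 2/3]
  [0, 2/3, 0]
  [2/3, 0, 2/5],
b = (-26/5, 6/5, -286/105).
Solving gives a_0 = -26/35, a_1 = 9/5, a_2 = -39/7, so
  g(x) = -39*x^2/7 + 9*x/5 - 26/35.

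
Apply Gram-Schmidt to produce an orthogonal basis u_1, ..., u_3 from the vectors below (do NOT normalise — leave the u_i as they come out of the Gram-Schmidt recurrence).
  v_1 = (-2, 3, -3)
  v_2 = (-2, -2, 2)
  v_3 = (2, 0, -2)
Orthogonal basis:
  u_1 = (-2, 3, -3)
  u_2 = (-30/11, -10/11, 10/11)
  u_3 = (0, -1, -1)

Apply the Gram-Schmidt recurrence
  u_1 = v_1
  u_i = v_i − Σ_{j<i} ((v_i · u_j) / (u_j · u_j)) · u_j.

Step by step this gives:
  u_1 = (-2, 3, -3)
  u_2 = (-30/11, -10/11, 10/11)
  u_3 = (0, -1, -1)

Orthogonality check:
  u_2 · u_1 = 0 (should be 0)
  u_3 · u_1 = 0 (should be 0)
  u_3 · u_2 = 0 (should be 0)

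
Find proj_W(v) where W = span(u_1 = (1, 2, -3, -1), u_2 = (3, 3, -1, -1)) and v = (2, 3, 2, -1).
proj_W(v) = (391/131, 269/131, 195/131, -49/131)

Set up U = [u_1 | ... | u_2] ∈ R^(4×2). The projector onto W = col(U) is P = U (U^T U)^(-1) U^T.
Compute U^T U =
  [15, 13]
  [13, 20],
and U^T v = (3, 14).
Solve U^T U · c = U^T v for the coefficients: c = (-122/131, 171/131). The projection is proj_W(v) = U c.
Check: (v - proj_W(v)) · u_1 = 0  (should be 0).
Check: (v - proj_W(v)) · u_2 = 0  (should be 0).
Result: proj_W(v) = (391/131, 269/131, 195/131, -49/131).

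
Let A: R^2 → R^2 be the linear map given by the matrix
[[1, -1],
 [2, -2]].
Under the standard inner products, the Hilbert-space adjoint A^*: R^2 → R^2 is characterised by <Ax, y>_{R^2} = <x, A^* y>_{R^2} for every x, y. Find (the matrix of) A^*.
A^* = A^T =
[[1, 2],
 [-1, -2]]

For real matrices with standard dot products, the defining identity <Ax, y> = <x, A^* y> gives (Ax)^T y = x^T (A^*) y, i.e. x^T A^T y = x^T (A^*) y. Since this holds for all x, y, we must have A^* = A^T. Therefore
A^* =
[[1, 2],
 [-1, -2]].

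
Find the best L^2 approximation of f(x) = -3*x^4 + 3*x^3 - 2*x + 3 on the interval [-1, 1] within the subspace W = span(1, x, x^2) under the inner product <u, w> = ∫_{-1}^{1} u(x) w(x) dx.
g(x) = -18*x^2/7 - x/5 + 114/35

The best approximation g ∈ W is the orthogonal projection of f onto W. Writing g = a_0 + a_1 x + a_2 x^2, the coefficients solve the normal equations G · a = b where
  G_{ij} = <φ_i, φ_j> and b_i = <f, φ_i>, with φ_0 = 1, φ_1 = x, φ_2 = x^2.
G =
  [2, 0, 2/3]
  [0, 2/3, 0]
  [2/3, 0, 2/5],
b = (24/5, -2/15, 8/7).
Solving gives a_0 = 114/35, a_1 = -1/5, a_2 = -18/7, so
  g(x) = -18*x^2/7 - x/5 + 114/35.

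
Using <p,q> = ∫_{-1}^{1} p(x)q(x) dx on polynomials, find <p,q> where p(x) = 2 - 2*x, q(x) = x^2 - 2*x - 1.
<p,q> = 0

Expand the product: p(x)·q(x) = -2*x^3 + 6*x^2 - 2*x - 2.
∫_{-1}^{1} of each monomial x^k gives [2/(k+1) if k even, 0 if k odd]. Integrating term-by-term (or equivalently evaluating the antiderivative F(x) = -x^4/2 + 2*x^3 - x^2 - 2*x at the endpoints):
  F(1) − F(−1) = -3/2 − (-3/2) = 0.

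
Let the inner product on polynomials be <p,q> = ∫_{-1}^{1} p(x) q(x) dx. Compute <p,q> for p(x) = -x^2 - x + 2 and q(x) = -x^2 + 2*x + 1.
<p,q> = 16/15

Expand the product: p(x)·q(x) = x^4 - x^3 - 5*x^2 + 3*x + 2.
∫_{-1}^{1} of each monomial x^k gives [2/(k+1) if k even, 0 if k odd]. Integrating term-by-term (or equivalently evaluating the antiderivative F(x) = x^5/5 - x^4/4 - 5*x^3/3 + 3*x^2/2 + 2*x at the endpoints):
  F(1) − F(−1) = 107/60 − (43/60) = 16/15.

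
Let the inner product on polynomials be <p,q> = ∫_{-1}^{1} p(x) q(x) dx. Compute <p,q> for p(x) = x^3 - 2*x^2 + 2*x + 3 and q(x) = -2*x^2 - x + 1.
<p,q> = 8/15

Expand the product: p(x)·q(x) = -2*x^5 + 3*x^4 - x^3 - 10*x^2 - x + 3.
∫_{-1}^{1} of each monomial x^k gives [2/(k+1) if k even, 0 if k odd]. Integrating term-by-term (or equivalently evaluating the antiderivative F(x) = -x^6/3 + 3*x^5/5 - x^4/4 - 10*x^3/3 - x^2/2 + 3*x at the endpoints):
  F(1) − F(−1) = -49/60 − (-27/20) = 8/15.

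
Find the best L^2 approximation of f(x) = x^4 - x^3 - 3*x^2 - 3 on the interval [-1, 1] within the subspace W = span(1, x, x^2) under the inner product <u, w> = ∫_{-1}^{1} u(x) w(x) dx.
g(x) = -15*x^2/7 - 3*x/5 - 108/35

The best approximation g ∈ W is the orthogonal projection of f onto W. Writing g = a_0 + a_1 x + a_2 x^2, the coefficients solve the normal equations G · a = b where
  G_{ij} = <φ_i, φ_j> and b_i = <f, φ_i>, with φ_0 = 1, φ_1 = x, φ_2 = x^2.
G =
  [2, 0, 2/3]
  [0, 2/3, 0]
  [2/3, 0, 2/5],
b = (-38/5, -2/5, -102/35).
Solving gives a_0 = -108/35, a_1 = -3/5, a_2 = -15/7, so
  g(x) = -15*x^2/7 - 3*x/5 - 108/35.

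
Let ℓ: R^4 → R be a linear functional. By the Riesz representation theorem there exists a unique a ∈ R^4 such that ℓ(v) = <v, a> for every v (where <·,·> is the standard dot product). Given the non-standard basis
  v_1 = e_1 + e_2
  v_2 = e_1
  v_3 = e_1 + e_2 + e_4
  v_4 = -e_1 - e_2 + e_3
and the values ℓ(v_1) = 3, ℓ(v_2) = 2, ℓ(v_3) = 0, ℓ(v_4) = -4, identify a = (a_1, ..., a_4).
a = (2, 1, -1, -3)

Write a = (a_1, ..., a_4) in the standard basis. For each basis vector v_i, ℓ(v_i) = <v_i, a> is a linear equation in the a_j's. Collect the n equations into a matrix system V a = ℓ, where row i of V is v_i (expressed in the standard basis). Since V is invertible (lower-triangular with 1s on the diagonal, up to permutation), solve by back-substitution:
  V =
[[1, 1, 0, 0],
 [1, 0, 0, 0],
 [1, 1, 0, 1],
 [-1, -1, 1, 0]]
  V a = (3, 2, 0, -4)
Solving gives a = (2, 1, -1, -3).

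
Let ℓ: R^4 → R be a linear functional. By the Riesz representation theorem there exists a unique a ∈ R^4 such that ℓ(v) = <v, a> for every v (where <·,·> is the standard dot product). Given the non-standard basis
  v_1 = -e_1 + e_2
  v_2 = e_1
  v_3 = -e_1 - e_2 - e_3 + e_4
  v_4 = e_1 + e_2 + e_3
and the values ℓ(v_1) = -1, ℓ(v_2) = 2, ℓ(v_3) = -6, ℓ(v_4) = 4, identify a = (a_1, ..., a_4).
a = (2, 1, 1, -2)

Write a = (a_1, ..., a_4) in the standard basis. For each basis vector v_i, ℓ(v_i) = <v_i, a> is a linear equation in the a_j's. Collect the n equations into a matrix system V a = ℓ, where row i of V is v_i (expressed in the standard basis). Since V is invertible (lower-triangular with 1s on the diagonal, up to permutation), solve by back-substitution:
  V =
[[-1, 1, 0, 0],
 [1, 0, 0, 0],
 [-1, -1, -1, 1],
 [1, 1, 1, 0]]
  V a = (-1, 2, -6, 4)
Solving gives a = (2, 1, 1, -2).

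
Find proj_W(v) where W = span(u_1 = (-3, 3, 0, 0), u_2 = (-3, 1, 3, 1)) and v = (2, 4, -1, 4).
proj_W(v) = (-7/12, 17/12, -5/4, -5/12)

Set up U = [u_1 | ... | u_2] ∈ R^(4×2). The projector onto W = col(U) is P = U (U^T U)^(-1) U^T.
Compute U^T U =
  [18, 12]
  [12, 20],
and U^T v = (6, -1).
Solve U^T U · c = U^T v for the coefficients: c = (11/18, -5/12). The projection is proj_W(v) = U c.
Check: (v - proj_W(v)) · u_1 = 0  (should be 0).
Check: (v - proj_W(v)) · u_2 = 0  (should be 0).
Result: proj_W(v) = (-7/12, 17/12, -5/4, -5/12).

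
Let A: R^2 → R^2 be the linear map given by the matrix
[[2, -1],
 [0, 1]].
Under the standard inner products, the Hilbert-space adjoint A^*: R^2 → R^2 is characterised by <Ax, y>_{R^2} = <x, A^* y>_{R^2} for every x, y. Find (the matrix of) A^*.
A^* = A^T =
[[2, 0],
 [-1, 1]]

For real matrices with standard dot products, the defining identity <Ax, y> = <x, A^* y> gives (Ax)^T y = x^T (A^*) y, i.e. x^T A^T y = x^T (A^*) y. Since this holds for all x, y, we must have A^* = A^T. Therefore
A^* =
[[2, 0],
 [-1, 1]].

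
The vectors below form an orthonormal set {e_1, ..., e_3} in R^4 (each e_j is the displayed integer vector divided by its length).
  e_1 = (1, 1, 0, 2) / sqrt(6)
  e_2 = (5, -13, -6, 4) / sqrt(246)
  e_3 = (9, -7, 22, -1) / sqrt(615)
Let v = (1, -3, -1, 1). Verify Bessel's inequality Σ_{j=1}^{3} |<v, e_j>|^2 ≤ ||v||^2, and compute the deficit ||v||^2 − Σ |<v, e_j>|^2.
Σ |<v, e_j>|^2 = 179/15; ||v||^2 = 12; deficit = 1/15

Write each e_j = u_j / sqrt(<u_j, u_j>) where u_j is the displayed integer vector. Then <v, e_j> = <v, u_j> / sqrt(<u_j, u_j>), so |<v, e_j>|^2 = <v, u_j>^2 / <u_j, u_j>.
Coefficients: <v, e_1> = 0/sqrt(6), <v, e_2> = 54/sqrt(246), <v, e_3> = 7/sqrt(615).
Square and sum: Σ |<v, e_j>|^2 = 179/15.
Compute ||v||^2 = v·v = 12.
Deficit = 12 − 179/15 = 1/15 ≥ 0, confirming Bessel's inequality. (The deficit equals ||v − Σ <v,e_j> e_j||^2, the squared distance from v to span{e_j}.)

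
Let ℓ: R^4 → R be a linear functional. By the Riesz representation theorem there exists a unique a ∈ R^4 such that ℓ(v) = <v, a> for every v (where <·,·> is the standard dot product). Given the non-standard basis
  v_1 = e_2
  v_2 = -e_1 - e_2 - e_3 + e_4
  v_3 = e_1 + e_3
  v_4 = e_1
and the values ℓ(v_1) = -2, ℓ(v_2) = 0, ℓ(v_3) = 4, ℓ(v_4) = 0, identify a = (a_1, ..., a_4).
a = (0, -2, 4, 2)

Write a = (a_1, ..., a_4) in the standard basis. For each basis vector v_i, ℓ(v_i) = <v_i, a> is a linear equation in the a_j's. Collect the n equations into a matrix system V a = ℓ, where row i of V is v_i (expressed in the standard basis). Since V is invertible (lower-triangular with 1s on the diagonal, up to permutation), solve by back-substitution:
  V =
[[0, 1, 0, 0],
 [-1, -1, -1, 1],
 [1, 0, 1, 0],
 [1, 0, 0, 0]]
  V a = (-2, 0, 4, 0)
Solving gives a = (0, -2, 4, 2).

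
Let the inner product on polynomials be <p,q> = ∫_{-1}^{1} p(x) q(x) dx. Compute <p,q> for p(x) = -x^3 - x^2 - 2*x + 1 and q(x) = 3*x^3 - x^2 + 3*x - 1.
<p,q> = -352/35

Expand the product: p(x)·q(x) = -3*x^6 - 2*x^5 - 8*x^4 + 3*x^3 - 6*x^2 + 5*x - 1.
∫_{-1}^{1} of each monomial x^k gives [2/(k+1) if k even, 0 if k odd]. Integrating term-by-term (or equivalently evaluating the antiderivative F(x) = -3*x^7/7 - x^6/3 - 8*x^5/5 + 3*x^4/4 - 2*x^3 + 5*x^2/2 - x at the endpoints):
  F(1) − F(−1) = -887/420 − (3337/420) = -352/35.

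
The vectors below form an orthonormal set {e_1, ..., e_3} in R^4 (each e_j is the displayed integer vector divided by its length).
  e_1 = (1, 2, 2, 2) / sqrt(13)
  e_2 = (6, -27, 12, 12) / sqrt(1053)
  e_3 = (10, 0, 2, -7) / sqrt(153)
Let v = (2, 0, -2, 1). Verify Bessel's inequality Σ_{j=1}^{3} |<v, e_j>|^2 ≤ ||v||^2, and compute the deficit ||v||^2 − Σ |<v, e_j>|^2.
Σ |<v, e_j>|^2 = 9/17; ||v||^2 = 9; deficit = 144/17

Write each e_j = u_j / sqrt(<u_j, u_j>) where u_j is the displayed integer vector. Then <v, e_j> = <v, u_j> / sqrt(<u_j, u_j>), so |<v, e_j>|^2 = <v, u_j>^2 / <u_j, u_j>.
Coefficients: <v, e_1> = 0/sqrt(13), <v, e_2> = 0/sqrt(1053), <v, e_3> = 9/sqrt(153).
Square and sum: Σ |<v, e_j>|^2 = 9/17.
Compute ||v||^2 = v·v = 9.
Deficit = 9 − 9/17 = 144/17 ≥ 0, confirming Bessel's inequality. (The deficit equals ||v − Σ <v,e_j> e_j||^2, the squared distance from v to span{e_j}.)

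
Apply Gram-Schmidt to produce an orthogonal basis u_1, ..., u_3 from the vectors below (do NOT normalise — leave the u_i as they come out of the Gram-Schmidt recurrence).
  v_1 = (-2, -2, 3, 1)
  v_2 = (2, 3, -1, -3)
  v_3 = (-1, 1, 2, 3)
Orthogonal basis:
  u_1 = (-2, -2, 3, 1)
  u_2 = (2/9, 11/9, 5/3, -19/9)
  u_3 = (4/79, 180/79, 139/158, 319/158)

Apply the Gram-Schmidt recurrence
  u_1 = v_1
  u_i = v_i − Σ_{j<i} ((v_i · u_j) / (u_j · u_j)) · u_j.

Step by step this gives:
  u_1 = (-2, -2, 3, 1)
  u_2 = (2/9, 11/9, 5/3, -19/9)
  u_3 = (4/79, 180/79, 139/158, 319/158)

Orthogonality check:
  u_2 · u_1 = 0 (should be 0)
  u_3 · u_1 = 0 (should be 0)
  u_3 · u_2 = 0 (should be 0)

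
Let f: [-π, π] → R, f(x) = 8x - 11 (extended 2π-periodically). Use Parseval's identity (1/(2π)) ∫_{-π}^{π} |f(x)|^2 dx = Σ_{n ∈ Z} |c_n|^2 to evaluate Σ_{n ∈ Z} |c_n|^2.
Σ |c_n|^2 = 64π^2/3 + 121

Expand and integrate term by term over [-π, π]:
  ∫ (8x)^2 dx = 64·(2π^3/3); ∫ 2·8·(-11)·x dx = 0 (odd integrand); ∫ (-11)^2 dx = 121·2π.
So (1/(2π)) ∫_{-π}^{π} (8x - 11)^2 dx = 64π^2/3 + 121 = 64π^2/3 + 121.
Parseval ⇒ Σ |c_n|^2 = 64π^2/3 + 121.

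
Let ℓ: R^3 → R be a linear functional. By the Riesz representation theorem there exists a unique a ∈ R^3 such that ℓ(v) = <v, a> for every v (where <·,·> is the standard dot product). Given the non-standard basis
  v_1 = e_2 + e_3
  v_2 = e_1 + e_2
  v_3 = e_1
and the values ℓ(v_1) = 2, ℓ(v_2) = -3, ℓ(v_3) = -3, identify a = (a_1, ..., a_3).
a = (-3, 0, 2)

Write a = (a_1, ..., a_3) in the standard basis. For each basis vector v_i, ℓ(v_i) = <v_i, a> is a linear equation in the a_j's. Collect the n equations into a matrix system V a = ℓ, where row i of V is v_i (expressed in the standard basis). Since V is invertible (lower-triangular with 1s on the diagonal, up to permutation), solve by back-substitution:
  V =
[[0, 1, 1],
 [1, 1, 0],
 [1, 0, 0]]
  V a = (2, -3, -3)
Solving gives a = (-3, 0, 2).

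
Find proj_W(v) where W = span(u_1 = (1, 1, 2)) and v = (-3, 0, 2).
proj_W(v) = (1/6, 1/6, 1/3)

Set up U = [u_1 | ... | u_1] ∈ R^(3×1). The projector onto W = col(U) is P = U (U^T U)^(-1) U^T.
Compute U^T U =
  [6],
and U^T v = (1).
Solve U^T U · c = U^T v for the coefficients: c = (1/6). The projection is proj_W(v) = U c.
Check: (v - proj_W(v)) · u_1 = 0  (should be 0).
Result: proj_W(v) = (1/6, 1/6, 1/3).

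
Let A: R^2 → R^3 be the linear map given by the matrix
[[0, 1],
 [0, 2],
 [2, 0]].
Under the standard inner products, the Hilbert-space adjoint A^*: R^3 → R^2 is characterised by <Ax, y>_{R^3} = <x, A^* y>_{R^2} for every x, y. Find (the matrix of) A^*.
A^* = A^T =
[[0, 0, 2],
 [1, 2, 0]]

For real matrices with standard dot products, the defining identity <Ax, y> = <x, A^* y> gives (Ax)^T y = x^T (A^*) y, i.e. x^T A^T y = x^T (A^*) y. Since this holds for all x, y, we must have A^* = A^T. Therefore
A^* =
[[0, 0, 2],
 [1, 2, 0]].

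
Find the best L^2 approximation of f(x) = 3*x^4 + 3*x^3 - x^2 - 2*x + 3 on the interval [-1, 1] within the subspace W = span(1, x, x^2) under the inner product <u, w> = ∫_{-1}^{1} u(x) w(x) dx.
g(x) = 11*x^2/7 - x/5 + 96/35

The best approximation g ∈ W is the orthogonal projection of f onto W. Writing g = a_0 + a_1 x + a_2 x^2, the coefficients solve the normal equations G · a = b where
  G_{ij} = <φ_i, φ_j> and b_i = <f, φ_i>, with φ_0 = 1, φ_1 = x, φ_2 = x^2.
G =
  [2, 0, 2/3]
  [0, 2/3, 0]
  [2/3, 0, 2/5],
b = (98/15, -2/15, 86/35).
Solving gives a_0 = 96/35, a_1 = -1/5, a_2 = 11/7, so
  g(x) = 11*x^2/7 - x/5 + 96/35.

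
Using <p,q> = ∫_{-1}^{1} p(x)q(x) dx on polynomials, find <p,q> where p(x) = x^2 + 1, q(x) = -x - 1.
<p,q> = -8/3

Expand the product: p(x)·q(x) = -x^3 - x^2 - x - 1.
∫_{-1}^{1} of each monomial x^k gives [2/(k+1) if k even, 0 if k odd]. Integrating term-by-term (or equivalently evaluating the antiderivative F(x) = -x^4/4 - x^3/3 - x^2/2 - x at the endpoints):
  F(1) − F(−1) = -25/12 − (7/12) = -8/3.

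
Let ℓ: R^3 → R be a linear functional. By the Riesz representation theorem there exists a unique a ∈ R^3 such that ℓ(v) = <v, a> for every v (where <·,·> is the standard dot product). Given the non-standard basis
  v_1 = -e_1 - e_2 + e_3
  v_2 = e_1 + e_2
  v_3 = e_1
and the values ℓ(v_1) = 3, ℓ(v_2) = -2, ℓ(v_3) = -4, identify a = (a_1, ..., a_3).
a = (-4, 2, 1)

Write a = (a_1, ..., a_3) in the standard basis. For each basis vector v_i, ℓ(v_i) = <v_i, a> is a linear equation in the a_j's. Collect the n equations into a matrix system V a = ℓ, where row i of V is v_i (expressed in the standard basis). Since V is invertible (lower-triangular with 1s on the diagonal, up to permutation), solve by back-substitution:
  V =
[[-1, -1, 1],
 [1, 1, 0],
 [1, 0, 0]]
  V a = (3, -2, -4)
Solving gives a = (-4, 2, 1).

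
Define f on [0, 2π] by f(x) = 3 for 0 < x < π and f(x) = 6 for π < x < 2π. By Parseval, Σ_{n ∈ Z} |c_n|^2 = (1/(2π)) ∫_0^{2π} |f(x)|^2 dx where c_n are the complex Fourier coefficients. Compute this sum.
Σ |c_n|^2 = 45/2

Parseval equates the L^2 energy of f (normalised by 1/(2π)) with the ℓ^2 sum of its Fourier coefficients: (1/(2π)) ∫_0^{2π} |f|^2 = Σ |c_n|^2.
Compute the left side: (1/(2π)) [∫_0^π 3^2 dx + ∫_π^{2π} 6^2 dx] = (1/(2π)) · (9π + 36π) = (9 + 36)/2 = 45/2.
So Σ_{n ∈ Z} |c_n|^2 = 45/2.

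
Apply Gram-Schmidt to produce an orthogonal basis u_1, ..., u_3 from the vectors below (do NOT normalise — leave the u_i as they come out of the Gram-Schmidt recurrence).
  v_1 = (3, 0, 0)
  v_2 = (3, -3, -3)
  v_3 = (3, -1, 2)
Orthogonal basis:
  u_1 = (3, 0, 0)
  u_2 = (0, -3, -3)
  u_3 = (0, -3/2, 3/2)

Apply the Gram-Schmidt recurrence
  u_1 = v_1
  u_i = v_i − Σ_{j<i} ((v_i · u_j) / (u_j · u_j)) · u_j.

Step by step this gives:
  u_1 = (3, 0, 0)
  u_2 = (0, -3, -3)
  u_3 = (0, -3/2, 3/2)

Orthogonality check:
  u_2 · u_1 = 0 (should be 0)
  u_3 · u_1 = 0 (should be 0)
  u_3 · u_2 = 0 (should be 0)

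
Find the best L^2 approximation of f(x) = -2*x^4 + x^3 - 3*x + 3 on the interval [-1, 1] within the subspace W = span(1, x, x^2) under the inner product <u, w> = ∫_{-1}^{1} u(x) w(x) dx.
g(x) = -12*x^2/7 - 12*x/5 + 111/35

The best approximation g ∈ W is the orthogonal projection of f onto W. Writing g = a_0 + a_1 x + a_2 x^2, the coefficients solve the normal equations G · a = b where
  G_{ij} = <φ_i, φ_j> and b_i = <f, φ_i>, with φ_0 = 1, φ_1 = x, φ_2 = x^2.
G =
  [2, 0, 2/3]
  [0, 2/3, 0]
  [2/3, 0, 2/5],
b = (26/5, -8/5, 10/7).
Solving gives a_0 = 111/35, a_1 = -12/5, a_2 = -12/7, so
  g(x) = -12*x^2/7 - 12*x/5 + 111/35.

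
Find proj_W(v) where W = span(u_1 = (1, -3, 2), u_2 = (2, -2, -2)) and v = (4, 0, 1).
proj_W(v) = (21/19, -33/19, -3/19)

Set up U = [u_1 | ... | u_2] ∈ R^(3×2). The projector onto W = col(U) is P = U (U^T U)^(-1) U^T.
Compute U^T U =
  [14, 4]
  [4, 12],
and U^T v = (6, 6).
Solve U^T U · c = U^T v for the coefficients: c = (6/19, 15/38). The projection is proj_W(v) = U c.
Check: (v - proj_W(v)) · u_1 = 0  (should be 0).
Check: (v - proj_W(v)) · u_2 = 0  (should be 0).
Result: proj_W(v) = (21/19, -33/19, -3/19).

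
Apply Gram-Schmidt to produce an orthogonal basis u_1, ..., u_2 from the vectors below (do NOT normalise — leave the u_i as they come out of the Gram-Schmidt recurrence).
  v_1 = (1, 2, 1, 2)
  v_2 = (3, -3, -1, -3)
Orthogonal basis:
  u_1 = (1, 2, 1, 2)
  u_2 = (4, -1, 0, -1)

Apply the Gram-Schmidt recurrence
  u_1 = v_1
  u_i = v_i − Σ_{j<i} ((v_i · u_j) / (u_j · u_j)) · u_j.

Step by step this gives:
  u_1 = (1, 2, 1, 2)
  u_2 = (4, -1, 0, -1)

Orthogonality check:
  u_2 · u_1 = 0 (should be 0)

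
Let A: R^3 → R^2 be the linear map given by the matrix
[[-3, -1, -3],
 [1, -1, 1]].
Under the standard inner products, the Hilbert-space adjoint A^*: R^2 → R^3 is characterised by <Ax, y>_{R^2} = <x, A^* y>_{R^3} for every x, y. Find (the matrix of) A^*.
A^* = A^T =
[[-3, 1],
 [-1, -1],
 [-3, 1]]

For real matrices with standard dot products, the defining identity <Ax, y> = <x, A^* y> gives (Ax)^T y = x^T (A^*) y, i.e. x^T A^T y = x^T (A^*) y. Since this holds for all x, y, we must have A^* = A^T. Therefore
A^* =
[[-3, 1],
 [-1, -1],
 [-3, 1]].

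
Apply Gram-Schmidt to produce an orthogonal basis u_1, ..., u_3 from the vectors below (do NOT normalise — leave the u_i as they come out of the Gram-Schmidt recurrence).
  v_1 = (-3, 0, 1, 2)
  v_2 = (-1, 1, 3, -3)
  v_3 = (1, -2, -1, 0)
Orthogonal basis:
  u_1 = (-3, 0, 1, 2)
  u_2 = (-1, 1, 3, -3)
  u_3 = (-11/70, -17/10, 13/70, -23/70)

Apply the Gram-Schmidt recurrence
  u_1 = v_1
  u_i = v_i − Σ_{j<i} ((v_i · u_j) / (u_j · u_j)) · u_j.

Step by step this gives:
  u_1 = (-3, 0, 1, 2)
  u_2 = (-1, 1, 3, -3)
  u_3 = (-11/70, -17/10, 13/70, -23/70)

Orthogonality check:
  u_2 · u_1 = 0 (should be 0)
  u_3 · u_1 = 0 (should be 0)
  u_3 · u_2 = 0 (should be 0)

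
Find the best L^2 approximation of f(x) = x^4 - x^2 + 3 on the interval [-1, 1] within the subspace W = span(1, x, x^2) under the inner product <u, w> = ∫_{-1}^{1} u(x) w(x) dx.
g(x) = 102/35 - x^2/7

The best approximation g ∈ W is the orthogonal projection of f onto W. Writing g = a_0 + a_1 x + a_2 x^2, the coefficients solve the normal equations G · a = b where
  G_{ij} = <φ_i, φ_j> and b_i = <f, φ_i>, with φ_0 = 1, φ_1 = x, φ_2 = x^2.
G =
  [2, 0, 2/3]
  [0, 2/3, 0]
  [2/3, 0, 2/5],
b = (86/15, 0, 66/35).
Solving gives a_0 = 102/35, a_1 = 0, a_2 = -1/7, so
  g(x) = 102/35 - x^2/7.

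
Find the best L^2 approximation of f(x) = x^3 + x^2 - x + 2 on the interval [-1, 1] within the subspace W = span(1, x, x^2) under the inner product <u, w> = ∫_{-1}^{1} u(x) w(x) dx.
g(x) = x^2 - 2*x/5 + 2

The best approximation g ∈ W is the orthogonal projection of f onto W. Writing g = a_0 + a_1 x + a_2 x^2, the coefficients solve the normal equations G · a = b where
  G_{ij} = <φ_i, φ_j> and b_i = <f, φ_i>, with φ_0 = 1, φ_1 = x, φ_2 = x^2.
G =
  [2, 0, 2/3]
  [0, 2/3, 0]
  [2/3, 0, 2/5],
b = (14/3, -4/15, 26/15).
Solving gives a_0 = 2, a_1 = -2/5, a_2 = 1, so
  g(x) = x^2 - 2*x/5 + 2.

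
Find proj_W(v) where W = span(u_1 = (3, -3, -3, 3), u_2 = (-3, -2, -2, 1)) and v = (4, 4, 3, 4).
proj_W(v) = (83/17, 59/34, 59/34, -7/17)

Set up U = [u_1 | ... | u_2] ∈ R^(4×2). The projector onto W = col(U) is P = U (U^T U)^(-1) U^T.
Compute U^T U =
  [36, 6]
  [6, 18],
and U^T v = (3, -22).
Solve U^T U · c = U^T v for the coefficients: c = (31/102, -45/34). The projection is proj_W(v) = U c.
Check: (v - proj_W(v)) · u_1 = 0  (should be 0).
Check: (v - proj_W(v)) · u_2 = 0  (should be 0).
Result: proj_W(v) = (83/17, 59/34, 59/34, -7/17).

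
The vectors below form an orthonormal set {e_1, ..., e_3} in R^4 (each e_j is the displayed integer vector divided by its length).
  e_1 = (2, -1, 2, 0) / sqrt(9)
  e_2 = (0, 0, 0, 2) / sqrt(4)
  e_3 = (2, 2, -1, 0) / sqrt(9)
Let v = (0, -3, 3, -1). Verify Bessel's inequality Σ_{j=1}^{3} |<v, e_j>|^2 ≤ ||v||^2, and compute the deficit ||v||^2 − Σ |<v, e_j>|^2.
Σ |<v, e_j>|^2 = 19; ||v||^2 = 19; deficit = 0

Write each e_j = u_j / sqrt(<u_j, u_j>) where u_j is the displayed integer vector. Then <v, e_j> = <v, u_j> / sqrt(<u_j, u_j>), so |<v, e_j>|^2 = <v, u_j>^2 / <u_j, u_j>.
Coefficients: <v, e_1> = 9/sqrt(9), <v, e_2> = -2/sqrt(4), <v, e_3> = -9/sqrt(9).
Square and sum: Σ |<v, e_j>|^2 = 19.
Compute ||v||^2 = v·v = 19.
Deficit = 19 − 19 = 0 ≥ 0, confirming Bessel's inequality. (The deficit equals ||v − Σ <v,e_j> e_j||^2, the squared distance from v to span{e_j}.)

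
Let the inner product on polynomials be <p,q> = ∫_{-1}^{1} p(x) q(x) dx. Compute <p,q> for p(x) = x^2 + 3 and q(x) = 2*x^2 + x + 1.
<p,q> = 172/15

Expand the product: p(x)·q(x) = 2*x^4 + x^3 + 7*x^2 + 3*x + 3.
∫_{-1}^{1} of each monomial x^k gives [2/(k+1) if k even, 0 if k odd]. Integrating term-by-term (or equivalently evaluating the antiderivative F(x) = 2*x^5/5 + x^4/4 + 7*x^3/3 + 3*x^2/2 + 3*x at the endpoints):
  F(1) − F(−1) = 449/60 − (-239/60) = 172/15.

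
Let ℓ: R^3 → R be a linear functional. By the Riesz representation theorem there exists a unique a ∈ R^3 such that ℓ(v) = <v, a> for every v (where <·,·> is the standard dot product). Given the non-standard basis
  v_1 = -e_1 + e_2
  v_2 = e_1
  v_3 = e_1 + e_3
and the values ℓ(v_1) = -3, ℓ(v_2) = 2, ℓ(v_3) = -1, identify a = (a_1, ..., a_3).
a = (2, -1, -3)

Write a = (a_1, ..., a_3) in the standard basis. For each basis vector v_i, ℓ(v_i) = <v_i, a> is a linear equation in the a_j's. Collect the n equations into a matrix system V a = ℓ, where row i of V is v_i (expressed in the standard basis). Since V is invertible (lower-triangular with 1s on the diagonal, up to permutation), solve by back-substitution:
  V =
[[-1, 1, 0],
 [1, 0, 0],
 [1, 0, 1]]
  V a = (-3, 2, -1)
Solving gives a = (2, -1, -3).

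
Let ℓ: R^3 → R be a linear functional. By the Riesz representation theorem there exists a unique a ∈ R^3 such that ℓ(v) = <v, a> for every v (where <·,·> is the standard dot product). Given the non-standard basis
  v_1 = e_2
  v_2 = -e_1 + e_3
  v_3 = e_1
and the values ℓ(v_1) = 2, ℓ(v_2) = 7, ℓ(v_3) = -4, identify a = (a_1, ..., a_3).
a = (-4, 2, 3)

Write a = (a_1, ..., a_3) in the standard basis. For each basis vector v_i, ℓ(v_i) = <v_i, a> is a linear equation in the a_j's. Collect the n equations into a matrix system V a = ℓ, where row i of V is v_i (expressed in the standard basis). Since V is invertible (lower-triangular with 1s on the diagonal, up to permutation), solve by back-substitution:
  V =
[[0, 1, 0],
 [-1, 0, 1],
 [1, 0, 0]]
  V a = (2, 7, -4)
Solving gives a = (-4, 2, 3).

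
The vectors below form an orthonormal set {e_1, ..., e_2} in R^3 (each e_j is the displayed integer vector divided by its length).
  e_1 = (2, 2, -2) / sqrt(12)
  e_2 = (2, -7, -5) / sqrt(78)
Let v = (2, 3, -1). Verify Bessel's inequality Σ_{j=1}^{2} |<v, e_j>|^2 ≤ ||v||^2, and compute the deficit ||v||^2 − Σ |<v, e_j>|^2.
Σ |<v, e_j>|^2 = 180/13; ||v||^2 = 14; deficit = 2/13

Write each e_j = u_j / sqrt(<u_j, u_j>) where u_j is the displayed integer vector. Then <v, e_j> = <v, u_j> / sqrt(<u_j, u_j>), so |<v, e_j>|^2 = <v, u_j>^2 / <u_j, u_j>.
Coefficients: <v, e_1> = 12/sqrt(12), <v, e_2> = -12/sqrt(78).
Square and sum: Σ |<v, e_j>|^2 = 180/13.
Compute ||v||^2 = v·v = 14.
Deficit = 14 − 180/13 = 2/13 ≥ 0, confirming Bessel's inequality. (The deficit equals ||v − Σ <v,e_j> e_j||^2, the squared distance from v to span{e_j}.)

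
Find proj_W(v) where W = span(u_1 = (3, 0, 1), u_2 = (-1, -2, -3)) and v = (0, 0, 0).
proj_W(v) = (0, 0, 0)

Set up U = [u_1 | ... | u_2] ∈ R^(3×2). The projector onto W = col(U) is P = U (U^T U)^(-1) U^T.
Compute U^T U =
  [10, -6]
  [-6, 14],
and U^T v = (0, 0).
Solve U^T U · c = U^T v for the coefficients: c = (0, 0). The projection is proj_W(v) = U c.
Check: (v - proj_W(v)) · u_1 = 0  (should be 0).
Check: (v - proj_W(v)) · u_2 = 0  (should be 0).
Result: proj_W(v) = (0, 0, 0).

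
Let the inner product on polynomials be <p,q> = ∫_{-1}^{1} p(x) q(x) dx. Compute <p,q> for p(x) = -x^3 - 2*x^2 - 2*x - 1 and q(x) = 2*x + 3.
<p,q> = -202/15

Expand the product: p(x)·q(x) = -2*x^4 - 7*x^3 - 10*x^2 - 8*x - 3.
∫_{-1}^{1} of each monomial x^k gives [2/(k+1) if k even, 0 if k odd]. Integrating term-by-term (or equivalently evaluating the antiderivative F(x) = -2*x^5/5 - 7*x^4/4 - 10*x^3/3 - 4*x^2 - 3*x at the endpoints):
  F(1) − F(−1) = -749/60 − (59/60) = -202/15.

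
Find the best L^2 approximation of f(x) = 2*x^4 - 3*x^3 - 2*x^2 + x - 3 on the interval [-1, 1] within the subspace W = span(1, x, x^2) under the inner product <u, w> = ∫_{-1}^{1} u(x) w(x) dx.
g(x) = -2*x^2/7 - 4*x/5 - 111/35

The best approximation g ∈ W is the orthogonal projection of f onto W. Writing g = a_0 + a_1 x + a_2 x^2, the coefficients solve the normal equations G · a = b where
  G_{ij} = <φ_i, φ_j> and b_i = <f, φ_i>, with φ_0 = 1, φ_1 = x, φ_2 = x^2.
G =
  [2, 0, 2/3]
  [0, 2/3, 0]
  [2/3, 0, 2/5],
b = (-98/15, -8/15, -78/35).
Solving gives a_0 = -111/35, a_1 = -4/5, a_2 = -2/7, so
  g(x) = -2*x^2/7 - 4*x/5 - 111/35.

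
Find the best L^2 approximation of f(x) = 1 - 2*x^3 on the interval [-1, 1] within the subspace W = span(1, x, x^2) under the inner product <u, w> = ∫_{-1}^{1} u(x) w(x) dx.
g(x) = 1 - 6*x/5

The best approximation g ∈ W is the orthogonal projection of f onto W. Writing g = a_0 + a_1 x + a_2 x^2, the coefficients solve the normal equations G · a = b where
  G_{ij} = <φ_i, φ_j> and b_i = <f, φ_i>, with φ_0 = 1, φ_1 = x, φ_2 = x^2.
G =
  [2, 0, 2/3]
  [0, 2/3, 0]
  [2/3, 0, 2/5],
b = (2, -4/5, 2/3).
Solving gives a_0 = 1, a_1 = -6/5, a_2 = 0, so
  g(x) = 1 - 6*x/5.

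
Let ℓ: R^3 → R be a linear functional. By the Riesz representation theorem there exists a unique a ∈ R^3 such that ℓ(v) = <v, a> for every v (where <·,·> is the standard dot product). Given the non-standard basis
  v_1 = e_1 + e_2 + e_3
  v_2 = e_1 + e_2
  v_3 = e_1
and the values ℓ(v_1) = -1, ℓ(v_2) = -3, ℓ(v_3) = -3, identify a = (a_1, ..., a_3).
a = (-3, 0, 2)

Write a = (a_1, ..., a_3) in the standard basis. For each basis vector v_i, ℓ(v_i) = <v_i, a> is a linear equation in the a_j's. Collect the n equations into a matrix system V a = ℓ, where row i of V is v_i (expressed in the standard basis). Since V is invertible (lower-triangular with 1s on the diagonal, up to permutation), solve by back-substitution:
  V =
[[1, 1, 1],
 [1, 1, 0],
 [1, 0, 0]]
  V a = (-1, -3, -3)
Solving gives a = (-3, 0, 2).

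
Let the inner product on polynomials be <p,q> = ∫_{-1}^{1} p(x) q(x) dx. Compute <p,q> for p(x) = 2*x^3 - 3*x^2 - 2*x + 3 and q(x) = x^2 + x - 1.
<p,q> = -56/15

Expand the product: p(x)·q(x) = 2*x^5 - x^4 - 7*x^3 + 4*x^2 + 5*x - 3.
∫_{-1}^{1} of each monomial x^k gives [2/(k+1) if k even, 0 if k odd]. Integrating term-by-term (or equivalently evaluating the antiderivative F(x) = x^6/3 - x^5/5 - 7*x^4/4 + 4*x^3/3 + 5*x^2/2 - 3*x at the endpoints):
  F(1) − F(−1) = -47/60 − (59/20) = -56/15.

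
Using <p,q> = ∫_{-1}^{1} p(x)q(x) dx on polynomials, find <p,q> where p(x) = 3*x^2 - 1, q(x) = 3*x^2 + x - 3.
<p,q> = 8/5

Expand the product: p(x)·q(x) = 9*x^4 + 3*x^3 - 12*x^2 - x + 3.
∫_{-1}^{1} of each monomial x^k gives [2/(k+1) if k even, 0 if k odd]. Integrating term-by-term (or equivalently evaluating the antiderivative F(x) = 9*x^5/5 + 3*x^4/4 - 4*x^3 - x^2/2 + 3*x at the endpoints):
  F(1) − F(−1) = 21/20 − (-11/20) = 8/5.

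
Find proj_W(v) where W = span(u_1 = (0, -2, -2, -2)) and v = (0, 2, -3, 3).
proj_W(v) = (0, 2/3, 2/3, 2/3)

Set up U = [u_1 | ... | u_1] ∈ R^(4×1). The projector onto W = col(U) is P = U (U^T U)^(-1) U^T.
Compute U^T U =
  [12],
and U^T v = (-4).
Solve U^T U · c = U^T v for the coefficients: c = (-1/3). The projection is proj_W(v) = U c.
Check: (v - proj_W(v)) · u_1 = 0  (should be 0).
Result: proj_W(v) = (0, 2/3, 2/3, 2/3).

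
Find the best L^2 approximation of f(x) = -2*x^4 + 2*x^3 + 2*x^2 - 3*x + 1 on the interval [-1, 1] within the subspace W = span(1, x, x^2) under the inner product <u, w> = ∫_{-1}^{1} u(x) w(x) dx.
g(x) = 2*x^2/7 - 9*x/5 + 41/35

The best approximation g ∈ W is the orthogonal projection of f onto W. Writing g = a_0 + a_1 x + a_2 x^2, the coefficients solve the normal equations G · a = b where
  G_{ij} = <φ_i, φ_j> and b_i = <f, φ_i>, with φ_0 = 1, φ_1 = x, φ_2 = x^2.
G =
  [2, 0, 2/3]
  [0, 2/3, 0]
  [2/3, 0, 2/5],
b = (38/15, -6/5, 94/105).
Solving gives a_0 = 41/35, a_1 = -9/5, a_2 = 2/7, so
  g(x) = 2*x^2/7 - 9*x/5 + 41/35.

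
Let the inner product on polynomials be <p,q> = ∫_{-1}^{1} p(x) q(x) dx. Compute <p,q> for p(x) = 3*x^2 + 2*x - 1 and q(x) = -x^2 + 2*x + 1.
<p,q> = 32/15

Expand the product: p(x)·q(x) = -3*x^4 + 4*x^3 + 8*x^2 - 1.
∫_{-1}^{1} of each monomial x^k gives [2/(k+1) if k even, 0 if k odd]. Integrating term-by-term (or equivalently evaluating the antiderivative F(x) = -3*x^5/5 + x^4 + 8*x^3/3 - x at the endpoints):
  F(1) − F(−1) = 31/15 − (-1/15) = 32/15.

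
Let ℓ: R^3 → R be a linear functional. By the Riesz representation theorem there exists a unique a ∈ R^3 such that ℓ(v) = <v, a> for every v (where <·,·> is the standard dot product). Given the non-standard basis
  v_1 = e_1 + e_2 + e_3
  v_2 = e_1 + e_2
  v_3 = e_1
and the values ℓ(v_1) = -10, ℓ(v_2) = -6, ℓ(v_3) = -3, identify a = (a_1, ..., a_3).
a = (-3, -3, -4)

Write a = (a_1, ..., a_3) in the standard basis. For each basis vector v_i, ℓ(v_i) = <v_i, a> is a linear equation in the a_j's. Collect the n equations into a matrix system V a = ℓ, where row i of V is v_i (expressed in the standard basis). Since V is invertible (lower-triangular with 1s on the diagonal, up to permutation), solve by back-substitution:
  V =
[[1, 1, 1],
 [1, 1, 0],
 [1, 0, 0]]
  V a = (-10, -6, -3)
Solving gives a = (-3, -3, -4).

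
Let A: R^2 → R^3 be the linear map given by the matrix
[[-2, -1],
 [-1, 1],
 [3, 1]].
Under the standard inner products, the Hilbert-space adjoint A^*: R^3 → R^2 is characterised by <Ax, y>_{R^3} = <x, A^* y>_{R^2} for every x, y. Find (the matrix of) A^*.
A^* = A^T =
[[-2, -1, 3],
 [-1, 1, 1]]

For real matrices with standard dot products, the defining identity <Ax, y> = <x, A^* y> gives (Ax)^T y = x^T (A^*) y, i.e. x^T A^T y = x^T (A^*) y. Since this holds for all x, y, we must have A^* = A^T. Therefore
A^* =
[[-2, -1, 3],
 [-1, 1, 1]].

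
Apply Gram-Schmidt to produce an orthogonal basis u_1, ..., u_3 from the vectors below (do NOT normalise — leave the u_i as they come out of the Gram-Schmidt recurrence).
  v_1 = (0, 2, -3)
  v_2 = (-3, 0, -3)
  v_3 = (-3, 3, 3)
Orthogonal basis:
  u_1 = (0, 2, -3)
  u_2 = (-3, -18/13, -12/13)
  u_3 = (-42/17, 63/17, 42/17)

Apply the Gram-Schmidt recurrence
  u_1 = v_1
  u_i = v_i − Σ_{j<i} ((v_i · u_j) / (u_j · u_j)) · u_j.

Step by step this gives:
  u_1 = (0, 2, -3)
  u_2 = (-3, -18/13, -12/13)
  u_3 = (-42/17, 63/17, 42/17)

Orthogonality check:
  u_2 · u_1 = 0 (should be 0)
  u_3 · u_1 = 0 (should be 0)
  u_3 · u_2 = 0 (should be 0)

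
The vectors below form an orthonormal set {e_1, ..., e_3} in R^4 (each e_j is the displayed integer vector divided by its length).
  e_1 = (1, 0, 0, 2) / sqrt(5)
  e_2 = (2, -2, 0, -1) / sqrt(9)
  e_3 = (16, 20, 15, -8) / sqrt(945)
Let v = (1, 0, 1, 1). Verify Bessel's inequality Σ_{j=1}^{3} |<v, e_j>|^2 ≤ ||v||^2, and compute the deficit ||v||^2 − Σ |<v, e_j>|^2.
Σ |<v, e_j>|^2 = 467/189; ||v||^2 = 3; deficit = 100/189

Write each e_j = u_j / sqrt(<u_j, u_j>) where u_j is the displayed integer vector. Then <v, e_j> = <v, u_j> / sqrt(<u_j, u_j>), so |<v, e_j>|^2 = <v, u_j>^2 / <u_j, u_j>.
Coefficients: <v, e_1> = 3/sqrt(5), <v, e_2> = 1/sqrt(9), <v, e_3> = 23/sqrt(945).
Square and sum: Σ |<v, e_j>|^2 = 467/189.
Compute ||v||^2 = v·v = 3.
Deficit = 3 − 467/189 = 100/189 ≥ 0, confirming Bessel's inequality. (The deficit equals ||v − Σ <v,e_j> e_j||^2, the squared distance from v to span{e_j}.)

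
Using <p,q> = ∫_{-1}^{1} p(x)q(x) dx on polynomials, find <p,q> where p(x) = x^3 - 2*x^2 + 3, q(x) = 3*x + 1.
<p,q> = 88/15

Expand the product: p(x)·q(x) = 3*x^4 - 5*x^3 - 2*x^2 + 9*x + 3.
∫_{-1}^{1} of each monomial x^k gives [2/(k+1) if k even, 0 if k odd]. Integrating term-by-term (or equivalently evaluating the antiderivative F(x) = 3*x^5/5 - 5*x^4/4 - 2*x^3/3 + 9*x^2/2 + 3*x at the endpoints):
  F(1) − F(−1) = 371/60 − (19/60) = 88/15.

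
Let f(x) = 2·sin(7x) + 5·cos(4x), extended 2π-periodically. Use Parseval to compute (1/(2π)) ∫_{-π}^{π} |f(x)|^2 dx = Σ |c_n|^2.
Σ |c_n|^2 = 29/2

Expand |f|^2 and use orthogonality of {sin(nx), cos(mx)} on [-π, π]:
  ∫_{-π}^{π} sin(nx)^2 dx = π, ∫ cos(mx)^2 dx = π, and cross terms integrate to 0.
So ∫_{-π}^{π} f(x)^2 dx = 2^2 · π + 5^2 · π = (4 + 25)π.
Divide by 2π: (4 + 25)/2 = 29/2.
By Parseval, this equals Σ |c_n|^2.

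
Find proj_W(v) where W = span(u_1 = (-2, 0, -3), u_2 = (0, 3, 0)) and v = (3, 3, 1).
proj_W(v) = (18/13, 3, 27/13)

Set up U = [u_1 | ... | u_2] ∈ R^(3×2). The projector onto W = col(U) is P = U (U^T U)^(-1) U^T.
Compute U^T U =
  [13, 0]
  [0, 9],
and U^T v = (-9, 9).
Solve U^T U · c = U^T v for the coefficients: c = (-9/13, 1). The projection is proj_W(v) = U c.
Check: (v - proj_W(v)) · u_1 = 0  (should be 0).
Check: (v - proj_W(v)) · u_2 = 0  (should be 0).
Result: proj_W(v) = (18/13, 3, 27/13).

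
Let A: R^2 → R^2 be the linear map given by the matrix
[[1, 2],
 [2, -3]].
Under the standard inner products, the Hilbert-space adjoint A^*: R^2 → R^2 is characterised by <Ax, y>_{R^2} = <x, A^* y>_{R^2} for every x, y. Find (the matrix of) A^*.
A^* = A^T =
[[1, 2],
 [2, -3]]

For real matrices with standard dot products, the defining identity <Ax, y> = <x, A^* y> gives (Ax)^T y = x^T (A^*) y, i.e. x^T A^T y = x^T (A^*) y. Since this holds for all x, y, we must have A^* = A^T. Therefore
A^* =
[[1, 2],
 [2, -3]].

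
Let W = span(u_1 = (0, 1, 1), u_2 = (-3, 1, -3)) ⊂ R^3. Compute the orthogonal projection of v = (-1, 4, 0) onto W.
proj_W(v) = (-33/17, 56/17, 12/17)

Set up U = [u_1 | ... | u_2] ∈ R^(3×2). The projector onto W = col(U) is P = U (U^T U)^(-1) U^T.
Compute U^T U =
  [2, -2]
  [-2, 19],
and U^T v = (4, 7).
Solve U^T U · c = U^T v for the coefficients: c = (45/17, 11/17). The projection is proj_W(v) = U c.
Check: (v - proj_W(v)) · u_1 = 0  (should be 0).
Check: (v - proj_W(v)) · u_2 = 0  (should be 0).
Result: proj_W(v) = (-33/17, 56/17, 12/17).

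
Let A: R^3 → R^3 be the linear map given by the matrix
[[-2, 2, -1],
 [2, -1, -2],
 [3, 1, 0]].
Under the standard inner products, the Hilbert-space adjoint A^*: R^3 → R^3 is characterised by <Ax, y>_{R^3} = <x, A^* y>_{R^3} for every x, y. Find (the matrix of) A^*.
A^* = A^T =
[[-2, 2, 3],
 [2, -1, 1],
 [-1, -2, 0]]

For real matrices with standard dot products, the defining identity <Ax, y> = <x, A^* y> gives (Ax)^T y = x^T (A^*) y, i.e. x^T A^T y = x^T (A^*) y. Since this holds for all x, y, we must have A^* = A^T. Therefore
A^* =
[[-2, 2, 3],
 [2, -1, 1],
 [-1, -2, 0]].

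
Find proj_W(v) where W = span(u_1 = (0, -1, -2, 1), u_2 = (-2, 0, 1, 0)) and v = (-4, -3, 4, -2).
proj_W(v) = (-58/13, 11/26, 40/13, -11/26)

Set up U = [u_1 | ... | u_2] ∈ R^(4×2). The projector onto W = col(U) is P = U (U^T U)^(-1) U^T.
Compute U^T U =
  [6, -2]
  [-2, 5],
and U^T v = (-7, 12).
Solve U^T U · c = U^T v for the coefficients: c = (-11/26, 29/13). The projection is proj_W(v) = U c.
Check: (v - proj_W(v)) · u_1 = 0  (should be 0).
Check: (v - proj_W(v)) · u_2 = 0  (should be 0).
Result: proj_W(v) = (-58/13, 11/26, 40/13, -11/26).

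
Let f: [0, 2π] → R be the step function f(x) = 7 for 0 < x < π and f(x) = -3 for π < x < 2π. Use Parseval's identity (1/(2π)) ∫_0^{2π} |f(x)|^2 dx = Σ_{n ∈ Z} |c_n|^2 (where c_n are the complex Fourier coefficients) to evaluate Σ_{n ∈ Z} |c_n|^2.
Σ |c_n|^2 = 29

Parseval equates the L^2 energy of f (normalised by 1/(2π)) with the ℓ^2 sum of its Fourier coefficients: (1/(2π)) ∫_0^{2π} |f|^2 = Σ |c_n|^2.
Compute the left side: (1/(2π)) [∫_0^π 7^2 dx + ∫_π^{2π} (-3)^2 dx] = (1/(2π)) · (49π + 9π) = (49 + 9)/2 = 29.
So Σ_{n ∈ Z} |c_n|^2 = 29.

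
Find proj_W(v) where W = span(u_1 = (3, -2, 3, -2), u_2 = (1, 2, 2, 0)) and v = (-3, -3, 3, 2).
proj_W(v) = (1/19, -22/19, -7/19, -6/19)

Set up U = [u_1 | ... | u_2] ∈ R^(4×2). The projector onto W = col(U) is P = U (U^T U)^(-1) U^T.
Compute U^T U =
  [26, 5]
  [5, 9],
and U^T v = (2, -3).
Solve U^T U · c = U^T v for the coefficients: c = (3/19, -8/19). The projection is proj_W(v) = U c.
Check: (v - proj_W(v)) · u_1 = 0  (should be 0).
Check: (v - proj_W(v)) · u_2 = 0  (should be 0).
Result: proj_W(v) = (1/19, -22/19, -7/19, -6/19).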